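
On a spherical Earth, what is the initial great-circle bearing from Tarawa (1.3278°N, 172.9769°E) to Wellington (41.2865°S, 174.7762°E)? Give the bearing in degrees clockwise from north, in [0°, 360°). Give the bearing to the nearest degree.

178°

Δλ = 174.7762 − 172.9769 = 1.7993°.
θ = atan2( sin Δλ · cos φ₂ , cos φ₁ · sin φ₂ − sin φ₁ · cos φ₂ · cos Δλ )
  = atan2(0.02359, -0.67705) = 178.004° → normalised to [0°, 360°): 178.004°.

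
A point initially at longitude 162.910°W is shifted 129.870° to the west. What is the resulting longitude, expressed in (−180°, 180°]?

Start at -162.910°; shift −129.870° → -292.780°.
-292.780° lies outside (−180°, 180°]; add 360° → +67.220°.

67.220°E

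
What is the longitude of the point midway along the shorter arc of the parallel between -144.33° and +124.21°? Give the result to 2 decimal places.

+169.94°

Signed shortest Δλ from -144.33° to +124.21° is -91.46°.
Midpoint longitude = -144.33° + (-91.46°)/2 = -144.33° − 45.73° = -190.06°.
Normalise into (−180°, 180°]: +169.94°.
(The naïve average (-144.33 + +124.21)/2 = -10.06° is on the wrong side of the globe.)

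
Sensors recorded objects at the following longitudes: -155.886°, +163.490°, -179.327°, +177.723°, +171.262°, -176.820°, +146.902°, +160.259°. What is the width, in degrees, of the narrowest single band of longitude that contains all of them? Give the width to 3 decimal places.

Sort the longitudes: -179.327°, -176.820°, -155.886°, +146.902°, +160.259°, +163.490°, +171.262°, +177.723°.
Eastward gaps between consecutive values (wrapping around): 2.507°, 20.934°, 302.788°, 13.357°, 3.231°, 7.772°, 6.461°, 2.950°.
Largest gap = 302.788° ⇒ minimal covering band is its complement: 360° − 302.788° = 57.212°.
Band runs from +146.902° eastward to -155.886°, crossing the antimeridian.

57.212°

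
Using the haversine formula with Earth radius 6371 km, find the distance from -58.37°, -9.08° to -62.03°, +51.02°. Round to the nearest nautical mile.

1741 nmi

Δλ = 51.02 − -9.08 = 60.10°.
Δφ = -62.03 − -58.37 = -3.66°.
a = sin²(Δφ/2) + cos φ₁ · cos φ₂ · sin²(Δλ/2) = 0.062697.
c = 2·atan2(√a, √(1−a)) = 0.50617 rad → d = 6371·c ≈ 3224.82 km ≈ 1741.26 nmi.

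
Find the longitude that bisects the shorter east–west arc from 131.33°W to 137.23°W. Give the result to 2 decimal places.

Signed shortest Δλ from -131.33° to -137.23° is -5.90°.
Midpoint longitude = -131.33° + (-5.90°)/2 = -131.33° − 2.95° = -134.28°.

134.28°W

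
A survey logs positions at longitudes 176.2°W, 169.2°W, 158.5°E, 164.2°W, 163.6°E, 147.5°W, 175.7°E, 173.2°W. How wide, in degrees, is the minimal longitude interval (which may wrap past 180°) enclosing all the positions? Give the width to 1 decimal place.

Sort the longitudes: -176.2°, -173.2°, -169.2°, -164.2°, -147.5°, +158.5°, +163.6°, +175.7°.
Eastward gaps between consecutive values (wrapping around): 3.0°, 4.0°, 5.0°, 16.7°, 306.0°, 5.1°, 12.1°, 8.1°.
Largest gap = 306.0° ⇒ minimal covering band is its complement: 360° − 306.0° = 54.0°.
Band runs from +158.5° eastward to -147.5°, crossing the antimeridian.

54.0°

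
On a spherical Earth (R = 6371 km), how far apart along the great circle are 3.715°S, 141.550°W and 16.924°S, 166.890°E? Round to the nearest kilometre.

Δλ = 166.890 − -141.550 = 308.440°; wrapped into (−180°, 180°]: -51.560°.
Δφ = -16.924 − -3.715 = -13.209°.
a = sin²(Δφ/2) + cos φ₁ · cos φ₂ · sin²(Δλ/2) = 0.193809.
c = 2·atan2(√a, √(1−a)) = 0.91173 rad → d = 6371·c ≈ 5808.61 km.

5809 km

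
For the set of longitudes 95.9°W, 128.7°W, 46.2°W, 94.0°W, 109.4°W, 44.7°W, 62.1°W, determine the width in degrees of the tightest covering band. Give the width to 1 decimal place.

84.0°

Sort the longitudes: -128.7°, -109.4°, -95.9°, -94.0°, -62.1°, -46.2°, -44.7°.
Eastward gaps between consecutive values (wrapping around): 19.3°, 13.5°, 1.9°, 31.9°, 15.9°, 1.5°, 276.0°.
Largest gap = 276.0° ⇒ minimal covering band is its complement: 360° − 276.0° = 84.0°.
Band runs from -128.7° eastward to -44.7°.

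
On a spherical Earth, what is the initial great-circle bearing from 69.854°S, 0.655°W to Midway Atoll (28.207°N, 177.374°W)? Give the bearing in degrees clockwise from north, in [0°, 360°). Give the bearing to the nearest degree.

Δλ = -177.374 − -0.655 = -176.719°.
θ = atan2( sin Δλ · cos φ₂ , cos φ₁ · sin φ₂ − sin φ₁ · cos φ₂ · cos Δλ )
  = atan2(-0.05044, -0.66318) = -175.651° → normalised to [0°, 360°): 184.349°.

184°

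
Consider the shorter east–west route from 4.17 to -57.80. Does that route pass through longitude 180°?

No

Signed shortest Δλ = ((-57.80 − 4.17 + 180) mod 360) − 180 = -61.97°.
Going west by 61.97° from +4.17° reaches -57.80° without touching 180°.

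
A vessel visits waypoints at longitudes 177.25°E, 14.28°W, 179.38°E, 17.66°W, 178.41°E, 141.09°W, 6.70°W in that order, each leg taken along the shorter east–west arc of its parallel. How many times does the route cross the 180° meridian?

Leg 1: +177.25° → -14.28°, shortest Δλ = 168.47° (east) — crosses 180°.
Leg 2: -14.28° → +179.38°, shortest Δλ = -166.34° (west) — crosses 180°.
Leg 3: +179.38° → -17.66°, shortest Δλ = 162.96° (east) — crosses 180°.
Leg 4: -17.66° → +178.41°, shortest Δλ = -163.93° (west) — crosses 180°.
Leg 5: +178.41° → -141.09°, shortest Δλ = 40.5° (east) — crosses 180°.
Leg 6: -141.09° → -6.70°, shortest Δλ = 134.39° (east) — does not cross 180°.
Total crossings: 5.

5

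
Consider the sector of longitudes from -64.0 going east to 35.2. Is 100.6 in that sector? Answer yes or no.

Band width going east from -64.0° to +35.2°: ((35.2 − -64.0) mod 360) = 99.2°.
Offset of +100.6° east of the west edge: ((100.6 − -64.0) mod 360) = 164.6°.
164.6° > 99.2° ⇒ outside.

No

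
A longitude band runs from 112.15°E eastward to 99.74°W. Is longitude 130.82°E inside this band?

Yes

Band width going east from +112.15° to -99.74°: ((-99.74 − 112.15) mod 360) = 148.11°.
Offset of +130.82° east of the west edge: ((130.82 − 112.15) mod 360) = 18.67°.
18.67° ≤ 148.11° ⇒ inside.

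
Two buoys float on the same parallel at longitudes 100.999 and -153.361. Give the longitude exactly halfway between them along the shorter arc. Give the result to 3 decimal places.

Signed shortest Δλ from +100.999° to -153.361° is +105.640°.
Midpoint longitude = +100.999° + (+105.640°)/2 = +100.999° + 52.820° = +153.819°.
(The naïve average (+100.999 + -153.361)/2 = -26.181° is on the wrong side of the globe.)

+153.819°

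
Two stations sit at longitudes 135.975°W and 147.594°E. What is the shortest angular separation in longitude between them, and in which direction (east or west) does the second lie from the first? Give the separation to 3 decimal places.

76.431° west

Raw difference: 147.594 − -135.975 = 283.569°.
Normalise into (−180°, 180°]: 283.569° − 360° = -76.431°.
Negative ⇒ the second point lies to the west; separation 76.431°.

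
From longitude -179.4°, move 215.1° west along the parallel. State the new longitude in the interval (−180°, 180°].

-34.5°

Start at -179.4°; shift −215.1° → -394.5°.
-394.5° lies outside (−180°, 180°]; add 360° → -34.5°.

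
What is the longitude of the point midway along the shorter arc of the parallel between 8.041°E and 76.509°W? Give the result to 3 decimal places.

34.234°W

Signed shortest Δλ from +8.041° to -76.509° is -84.550°.
Midpoint longitude = +8.041° + (-84.550°)/2 = +8.041° − 42.275° = -34.234°.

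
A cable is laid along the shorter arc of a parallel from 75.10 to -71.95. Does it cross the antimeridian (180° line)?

Signed shortest Δλ = ((-71.95 − 75.10 + 180) mod 360) − 180 = -147.05°.
Going west by 147.05° from +75.10° reaches -71.95° without touching 180°.

No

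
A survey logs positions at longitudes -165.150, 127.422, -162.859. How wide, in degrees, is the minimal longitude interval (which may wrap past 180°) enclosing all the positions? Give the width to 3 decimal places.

Sort the longitudes: -165.150°, -162.859°, +127.422°.
Eastward gaps between consecutive values (wrapping around): 2.291°, 290.281°, 67.428°.
Largest gap = 290.281° ⇒ minimal covering band is its complement: 360° − 290.281° = 69.719°.
Band runs from +127.422° eastward to -162.859°, crossing the antimeridian.

69.719°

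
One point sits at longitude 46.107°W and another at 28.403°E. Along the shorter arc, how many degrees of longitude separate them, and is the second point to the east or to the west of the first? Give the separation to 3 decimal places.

74.510° east

Raw difference: 28.403 − -46.107 = 74.51°.
Normalise into (−180°, 180°]: 74.51° stays 74.51°.
Positive ⇒ the second point lies to the east; separation 74.510°.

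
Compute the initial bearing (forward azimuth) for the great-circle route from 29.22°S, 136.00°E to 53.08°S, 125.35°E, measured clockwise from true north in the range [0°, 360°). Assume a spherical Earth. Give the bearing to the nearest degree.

195°

Δλ = 125.35 − 136.00 = -10.65°.
θ = atan2( sin Δλ · cos φ₂ , cos φ₁ · sin φ₂ − sin φ₁ · cos φ₂ · cos Δλ )
  = atan2(-0.11101, -0.40955) = -164.834° → normalised to [0°, 360°): 195.166°.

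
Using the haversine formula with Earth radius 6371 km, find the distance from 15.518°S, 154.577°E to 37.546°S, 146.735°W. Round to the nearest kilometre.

6220 km

Δλ = -146.735 − 154.577 = -301.312°; wrapped into (−180°, 180°]: 58.688°.
Δφ = -37.546 − -15.518 = -22.028°.
a = sin²(Δφ/2) + cos φ₁ · cos φ₂ · sin²(Δλ/2) = 0.219966.
c = 2·atan2(√a, √(1−a)) = 0.97633 rad → d = 6371·c ≈ 6220.19 km.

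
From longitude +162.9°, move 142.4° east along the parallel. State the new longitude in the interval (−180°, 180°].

-54.7°

Start at +162.9°; shift +142.4° → +305.3°.
+305.3° lies outside (−180°, 180°]; subtract 360° → -54.7°.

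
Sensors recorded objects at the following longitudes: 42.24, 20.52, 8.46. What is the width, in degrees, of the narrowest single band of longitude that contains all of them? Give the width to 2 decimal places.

Sort the longitudes: +8.46°, +20.52°, +42.24°.
Eastward gaps between consecutive values (wrapping around): 12.06°, 21.72°, 326.22°.
Largest gap = 326.22° ⇒ minimal covering band is its complement: 360° − 326.22° = 33.78°.
Band runs from +8.46° eastward to +42.24°.

33.78°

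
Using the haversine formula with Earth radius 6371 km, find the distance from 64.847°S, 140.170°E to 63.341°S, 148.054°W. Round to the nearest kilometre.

3303 km

Δλ = -148.054 − 140.170 = -288.224°; wrapped into (−180°, 180°]: 71.776°.
Δφ = -63.341 − -64.847 = 1.506°.
a = sin²(Δφ/2) + cos φ₁ · cos φ₂ · sin²(Δλ/2) = 0.065705.
c = 2·atan2(√a, √(1−a)) = 0.51845 rad → d = 6371·c ≈ 3303.04 km.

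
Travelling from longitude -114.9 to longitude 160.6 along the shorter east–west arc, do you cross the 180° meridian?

Yes

Naïve |160.6 − -114.9| = 275.5° > 180°, so the shorter arc goes the other way round — across 180°.
Signed shortest Δλ = ((160.6 − -114.9 + 180) mod 360) − 180 = -84.5°.
Going west by 84.5° from -114.9° passes through 180° before reaching +160.6°.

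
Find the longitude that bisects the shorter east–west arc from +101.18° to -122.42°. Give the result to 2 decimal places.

+169.38°

Signed shortest Δλ from +101.18° to -122.42° is +136.40°.
Midpoint longitude = +101.18° + (+136.40°)/2 = +101.18° + 68.20° = +169.38°.
(The naïve average (+101.18 + -122.42)/2 = -10.62° is on the wrong side of the globe.)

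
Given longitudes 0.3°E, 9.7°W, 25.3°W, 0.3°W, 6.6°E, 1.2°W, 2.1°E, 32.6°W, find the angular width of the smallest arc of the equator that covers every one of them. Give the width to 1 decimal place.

Sort the longitudes: -32.6°, -25.3°, -9.7°, -1.2°, -0.3°, +0.3°, +2.1°, +6.6°.
Eastward gaps between consecutive values (wrapping around): 7.3°, 15.6°, 8.5°, 0.9°, 0.6°, 1.8°, 4.5°, 320.8°.
Largest gap = 320.8° ⇒ minimal covering band is its complement: 360° − 320.8° = 39.2°.
Band runs from -32.6° eastward to +6.6°.

39.2°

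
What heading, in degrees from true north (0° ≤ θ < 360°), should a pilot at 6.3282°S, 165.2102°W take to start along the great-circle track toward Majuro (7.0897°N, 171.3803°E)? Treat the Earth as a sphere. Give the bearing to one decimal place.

299.5°

Δλ = 171.3803 − -165.2102 = 336.5905°; wrapped into (−180°, 180°]: -23.4095°.
θ = atan2( sin Δλ · cos φ₂ , cos φ₁ · sin φ₂ − sin φ₁ · cos φ₂ · cos Δλ )
  = atan2(-0.39426, 0.22305) = -60.502° → normalised to [0°, 360°): 299.498°.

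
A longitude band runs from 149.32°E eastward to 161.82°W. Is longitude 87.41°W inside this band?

No

Band width going east from +149.32° to -161.82°: ((-161.82 − 149.32) mod 360) = 48.86°.
Offset of -87.41° east of the west edge: ((-87.41 − 149.32) mod 360) = 123.27°.
123.27° > 48.86° ⇒ outside.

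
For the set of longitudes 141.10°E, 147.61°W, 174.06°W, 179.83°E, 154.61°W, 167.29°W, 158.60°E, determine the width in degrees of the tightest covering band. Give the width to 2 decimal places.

71.29°

Sort the longitudes: -174.06°, -167.29°, -154.61°, -147.61°, +141.10°, +158.60°, +179.83°.
Eastward gaps between consecutive values (wrapping around): 6.77°, 12.68°, 7.00°, 288.71°, 17.50°, 21.23°, 6.11°.
Largest gap = 288.71° ⇒ minimal covering band is its complement: 360° − 288.71° = 71.29°.
Band runs from +141.10° eastward to -147.61°, crossing the antimeridian.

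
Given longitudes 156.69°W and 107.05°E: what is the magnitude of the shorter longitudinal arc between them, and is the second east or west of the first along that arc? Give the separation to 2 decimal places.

96.26° west

Raw difference: 107.05 − -156.69 = 263.74°.
Normalise into (−180°, 180°]: 263.74° − 360° = -96.26°.
Negative ⇒ the second point lies to the west; separation 96.26°.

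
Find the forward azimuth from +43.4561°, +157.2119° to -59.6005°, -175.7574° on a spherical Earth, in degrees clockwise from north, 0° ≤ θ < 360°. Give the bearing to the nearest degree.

Δλ = -175.7574 − 157.2119 = -332.9693°; wrapped into (−180°, 180°]: 27.0307°.
θ = atan2( sin Δλ · cos φ₂ , cos φ₁ · sin φ₂ − sin φ₁ · cos φ₂ · cos Δλ )
  = atan2(0.22997, -0.93613) = 166.198° → normalised to [0°, 360°): 166.198°.

166°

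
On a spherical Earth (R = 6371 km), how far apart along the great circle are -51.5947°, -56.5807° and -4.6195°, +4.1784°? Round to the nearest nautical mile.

Δλ = 4.1784 − -56.5807 = 60.7591°.
Δφ = -4.6195 − -51.5947 = 46.9752°.
a = sin²(Δφ/2) + cos φ₁ · cos φ₂ · sin²(Δλ/2) = 0.317209.
c = 2·atan2(√a, √(1−a)) = 1.19654 rad → d = 6371·c ≈ 7623.14 km ≈ 4116.17 nmi.

4116 nmi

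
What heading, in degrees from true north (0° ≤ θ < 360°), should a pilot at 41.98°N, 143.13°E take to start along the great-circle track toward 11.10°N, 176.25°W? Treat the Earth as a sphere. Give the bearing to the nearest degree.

119°

Δλ = -176.25 − 143.13 = -319.38°; wrapped into (−180°, 180°]: 40.62°.
θ = atan2( sin Δλ · cos φ₂ , cos φ₁ · sin φ₂ − sin φ₁ · cos φ₂ · cos Δλ )
  = atan2(0.63886, -0.35509) = 119.066° → normalised to [0°, 360°): 119.066°.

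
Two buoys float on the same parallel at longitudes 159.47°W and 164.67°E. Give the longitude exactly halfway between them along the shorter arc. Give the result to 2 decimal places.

177.40°W

Signed shortest Δλ from -159.47° to +164.67° is -35.86°.
Midpoint longitude = -159.47° + (-35.86°)/2 = -159.47° − 17.93° = -177.40°.
(The naïve average (-159.47 + +164.67)/2 = 2.6° is on the wrong side of the globe.)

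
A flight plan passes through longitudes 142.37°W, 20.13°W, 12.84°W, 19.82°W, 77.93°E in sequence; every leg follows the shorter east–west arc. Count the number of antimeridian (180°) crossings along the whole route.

0

Leg 1: -142.37° → -20.13°, shortest Δλ = 122.24° (east) — does not cross 180°.
Leg 2: -20.13° → -12.84°, shortest Δλ = 7.29° (east) — does not cross 180°.
Leg 3: -12.84° → -19.82°, shortest Δλ = -6.98° (west) — does not cross 180°.
Leg 4: -19.82° → +77.93°, shortest Δλ = 97.75° (east) — does not cross 180°.
Total crossings: 0.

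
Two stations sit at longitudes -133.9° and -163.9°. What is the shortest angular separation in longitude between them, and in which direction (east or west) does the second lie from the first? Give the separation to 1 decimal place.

30.0° west

Raw difference: -163.9 − -133.9 = -30.0°.
Normalise into (−180°, 180°]: -30.0° stays -30.0°.
Negative ⇒ the second point lies to the west; separation 30.0°.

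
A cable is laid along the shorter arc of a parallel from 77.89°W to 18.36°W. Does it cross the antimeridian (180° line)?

Signed shortest Δλ = ((-18.36 − -77.89 + 180) mod 360) − 180 = 59.53°.
Going east by 59.53° from -77.89° reaches -18.36° without touching 180°.

No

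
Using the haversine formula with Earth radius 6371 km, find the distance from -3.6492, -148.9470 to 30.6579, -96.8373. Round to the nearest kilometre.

Δλ = -96.8373 − -148.9470 = 52.1097°.
Δφ = 30.6579 − -3.6492 = 34.3071°.
a = sin²(Δφ/2) + cos φ₁ · cos φ₂ · sin²(Δλ/2) = 0.252608.
c = 2·atan2(√a, √(1−a)) = 1.05321 rad → d = 6371·c ≈ 6710.00 km.

6710 km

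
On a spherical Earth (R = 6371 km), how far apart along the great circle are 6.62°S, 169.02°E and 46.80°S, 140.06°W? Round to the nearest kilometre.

6578 km

Δλ = -140.06 − 169.02 = -309.08°; wrapped into (−180°, 180°]: 50.92°.
Δφ = -46.80 − -6.62 = -40.18°.
a = sin²(Δφ/2) + cos φ₁ · cos φ₂ · sin²(Δλ/2) = 0.243649.
c = 2·atan2(√a, √(1−a)) = 1.03247 rad → d = 6371·c ≈ 6577.84 km.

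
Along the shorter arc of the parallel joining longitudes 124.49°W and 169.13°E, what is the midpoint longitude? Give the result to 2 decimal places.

157.68°W

Signed shortest Δλ from -124.49° to +169.13° is -66.38°.
Midpoint longitude = -124.49° + (-66.38°)/2 = -124.49° − 33.19° = -157.68°.
(The naïve average (-124.49 + +169.13)/2 = 22.32° is on the wrong side of the globe.)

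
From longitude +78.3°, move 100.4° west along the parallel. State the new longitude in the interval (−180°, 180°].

Start at +78.3°; shift −100.4° → -22.1°.
-22.1° already lies in (−180°, 180°].

-22.1°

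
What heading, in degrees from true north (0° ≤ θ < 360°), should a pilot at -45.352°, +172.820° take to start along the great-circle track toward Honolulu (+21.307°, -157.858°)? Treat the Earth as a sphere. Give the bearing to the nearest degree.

29°

Δλ = -157.858 − 172.820 = -330.678°; wrapped into (−180°, 180°]: 29.322°.
θ = atan2( sin Δλ · cos φ₂ , cos φ₁ · sin φ₂ − sin φ₁ · cos φ₂ · cos Δλ )
  = atan2(0.45624, 0.83324) = 28.703° → normalised to [0°, 360°): 28.703°.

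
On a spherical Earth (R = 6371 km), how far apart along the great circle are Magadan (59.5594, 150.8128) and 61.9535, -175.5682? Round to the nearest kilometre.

Δλ = -175.5682 − 150.8128 = -326.3810°; wrapped into (−180°, 180°]: 33.6190°.
Δφ = 61.9535 − 59.5594 = 2.3941°.
a = sin²(Δφ/2) + cos φ₁ · cos φ₂ · sin²(Δλ/2) = 0.020359.
c = 2·atan2(√a, √(1−a)) = 0.28635 rad → d = 6371·c ≈ 1824.31 km.

1824 km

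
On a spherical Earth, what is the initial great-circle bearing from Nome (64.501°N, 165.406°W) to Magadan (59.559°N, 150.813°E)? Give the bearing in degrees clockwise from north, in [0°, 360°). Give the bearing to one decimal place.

276.7°

Δλ = 150.813 − -165.406 = 316.219°; wrapped into (−180°, 180°]: -43.781°.
θ = atan2( sin Δλ · cos φ₂ , cos φ₁ · sin φ₂ − sin φ₁ · cos φ₂ · cos Δλ )
  = atan2(-0.35055, 0.04099) = -83.331° → normalised to [0°, 360°): 276.669°.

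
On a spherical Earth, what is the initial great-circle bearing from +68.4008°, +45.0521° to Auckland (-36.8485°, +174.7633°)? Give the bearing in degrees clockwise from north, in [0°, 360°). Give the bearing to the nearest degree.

Δλ = 174.7633 − 45.0521 = 129.7112°.
θ = atan2( sin Δλ · cos φ₂ , cos φ₁ · sin φ₂ − sin φ₁ · cos φ₂ · cos Δλ )
  = atan2(0.61559, 0.25462) = 67.529° → normalised to [0°, 360°): 67.529°.

68°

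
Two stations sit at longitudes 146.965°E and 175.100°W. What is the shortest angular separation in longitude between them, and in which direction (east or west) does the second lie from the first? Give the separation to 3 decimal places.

37.935° east

Raw difference: -175.100 − 146.965 = -322.065°.
Normalise into (−180°, 180°]: -322.065° + 360° = 37.935°.
Positive ⇒ the second point lies to the east; separation 37.935°.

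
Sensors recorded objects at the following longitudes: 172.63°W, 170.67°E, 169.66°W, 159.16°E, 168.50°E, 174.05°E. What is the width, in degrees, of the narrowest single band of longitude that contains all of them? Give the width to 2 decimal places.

Sort the longitudes: -172.63°, -169.66°, +159.16°, +168.50°, +170.67°, +174.05°.
Eastward gaps between consecutive values (wrapping around): 2.97°, 328.82°, 9.34°, 2.17°, 3.38°, 13.32°.
Largest gap = 328.82° ⇒ minimal covering band is its complement: 360° − 328.82° = 31.18°.
Band runs from +159.16° eastward to -169.66°, crossing the antimeridian.

31.18°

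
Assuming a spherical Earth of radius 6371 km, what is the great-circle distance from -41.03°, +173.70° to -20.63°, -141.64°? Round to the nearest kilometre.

4762 km

Δλ = -141.64 − 173.70 = -315.34°; wrapped into (−180°, 180°]: 44.66°.
Δφ = -20.63 − -41.03 = 20.40°.
a = sin²(Δφ/2) + cos φ₁ · cos φ₂ · sin²(Δλ/2) = 0.133272.
c = 2·atan2(√a, √(1−a)) = 0.74741 rad → d = 6371·c ≈ 4761.72 km.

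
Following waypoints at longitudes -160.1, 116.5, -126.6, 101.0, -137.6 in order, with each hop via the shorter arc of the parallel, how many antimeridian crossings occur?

4

Leg 1: -160.1° → +116.5°, shortest Δλ = -83.4° (west) — crosses 180°.
Leg 2: +116.5° → -126.6°, shortest Δλ = 116.9° (east) — crosses 180°.
Leg 3: -126.6° → +101.0°, shortest Δλ = -132.4° (west) — crosses 180°.
Leg 4: +101.0° → -137.6°, shortest Δλ = 121.4° (east) — crosses 180°.
Total crossings: 4.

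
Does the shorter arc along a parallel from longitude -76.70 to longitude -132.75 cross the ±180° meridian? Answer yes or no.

No

Signed shortest Δλ = ((-132.75 − -76.70 + 180) mod 360) − 180 = -56.05°.
Going west by 56.05° from -76.70° reaches -132.75° without touching 180°.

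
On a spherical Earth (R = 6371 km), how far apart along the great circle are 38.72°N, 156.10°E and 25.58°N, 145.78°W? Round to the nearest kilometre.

5568 km

Δλ = -145.78 − 156.10 = -301.88°; wrapped into (−180°, 180°]: 58.12°.
Δφ = 25.58 − 38.72 = -13.14°.
a = sin²(Δφ/2) + cos φ₁ · cos φ₂ · sin²(Δλ/2) = 0.179124.
c = 2·atan2(√a, √(1−a)) = 0.87401 rad → d = 6371·c ≈ 5568.35 km.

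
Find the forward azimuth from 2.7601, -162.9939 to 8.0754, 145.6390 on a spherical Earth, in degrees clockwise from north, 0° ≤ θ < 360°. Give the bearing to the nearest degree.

Δλ = 145.6390 − -162.9939 = 308.6329°; wrapped into (−180°, 180°]: -51.3671°.
θ = atan2( sin Δλ · cos φ₂ , cos φ₁ · sin φ₂ − sin φ₁ · cos φ₂ · cos Δλ )
  = atan2(-0.77342, 0.11055) = -81.866° → normalised to [0°, 360°): 278.134°.

278°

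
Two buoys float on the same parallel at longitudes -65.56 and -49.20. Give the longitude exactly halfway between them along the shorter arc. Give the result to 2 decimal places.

Signed shortest Δλ from -65.56° to -49.20° is +16.36°.
Midpoint longitude = -65.56° + (+16.36°)/2 = -65.56° + 8.18° = -57.38°.

-57.38°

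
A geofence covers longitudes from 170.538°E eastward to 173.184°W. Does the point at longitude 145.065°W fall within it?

No

Band width going east from +170.538° to -173.184°: ((-173.184 − 170.538) mod 360) = 16.278°.
Offset of -145.065° east of the west edge: ((-145.065 − 170.538) mod 360) = 44.397°.
44.397° > 16.278° ⇒ outside.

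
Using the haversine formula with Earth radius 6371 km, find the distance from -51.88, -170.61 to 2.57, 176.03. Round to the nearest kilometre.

6184 km

Δλ = 176.03 − -170.61 = 346.64°; wrapped into (−180°, 180°]: -13.36°.
Δφ = 2.57 − -51.88 = 54.45°.
a = sin²(Δφ/2) + cos φ₁ · cos φ₂ · sin²(Δλ/2) = 0.217638.
c = 2·atan2(√a, √(1−a)) = 0.97070 rad → d = 6371·c ≈ 6184.31 km.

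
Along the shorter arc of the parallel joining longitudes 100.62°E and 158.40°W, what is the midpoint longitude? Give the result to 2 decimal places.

151.11°E

Signed shortest Δλ from +100.62° to -158.40° is +100.98°.
Midpoint longitude = +100.62° + (+100.98°)/2 = +100.62° + 50.49° = +151.11°.
(The naïve average (+100.62 + -158.40)/2 = -28.89° is on the wrong side of the globe.)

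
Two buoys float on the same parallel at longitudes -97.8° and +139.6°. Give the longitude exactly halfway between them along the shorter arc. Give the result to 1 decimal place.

Signed shortest Δλ from -97.8° to +139.6° is -122.6°.
Midpoint longitude = -97.8° + (-122.6°)/2 = -97.8° − 61.3° = -159.1°.
(The naïve average (-97.8 + +139.6)/2 = 20.9° is on the wrong side of the globe.)

-159.1°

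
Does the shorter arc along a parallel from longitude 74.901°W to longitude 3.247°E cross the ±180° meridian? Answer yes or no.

Signed shortest Δλ = ((3.247 − -74.901 + 180) mod 360) − 180 = 78.148°.
Going east by 78.148° from -74.901° reaches +3.247° without touching 180°.

No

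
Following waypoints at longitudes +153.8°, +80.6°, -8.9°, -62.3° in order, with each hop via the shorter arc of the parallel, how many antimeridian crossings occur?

0

Leg 1: +153.8° → +80.6°, shortest Δλ = -73.2° (west) — does not cross 180°.
Leg 2: +80.6° → -8.9°, shortest Δλ = -89.5° (west) — does not cross 180°.
Leg 3: -8.9° → -62.3°, shortest Δλ = -53.4° (west) — does not cross 180°.
Total crossings: 0.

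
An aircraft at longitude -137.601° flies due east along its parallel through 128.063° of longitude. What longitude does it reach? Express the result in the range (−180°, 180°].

Start at -137.601°; shift +128.063° → -9.538°.
-9.538° already lies in (−180°, 180°].

-9.538°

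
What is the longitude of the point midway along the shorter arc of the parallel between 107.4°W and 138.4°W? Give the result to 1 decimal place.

Signed shortest Δλ from -107.4° to -138.4° is -31.0°.
Midpoint longitude = -107.4° + (-31.0°)/2 = -107.4° − 15.5° = -122.9°.

122.9°W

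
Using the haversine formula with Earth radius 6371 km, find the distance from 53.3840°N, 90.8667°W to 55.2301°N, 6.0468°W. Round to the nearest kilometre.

Δλ = -6.0468 − -90.8667 = 84.8199°.
Δφ = 55.2301 − 53.3840 = 1.8461°.
a = sin²(Δφ/2) + cos φ₁ · cos φ₂ · sin²(Δλ/2) = 0.154976.
c = 2·atan2(√a, √(1−a)) = 0.80924 rad → d = 6371·c ≈ 5155.68 km.

5156 km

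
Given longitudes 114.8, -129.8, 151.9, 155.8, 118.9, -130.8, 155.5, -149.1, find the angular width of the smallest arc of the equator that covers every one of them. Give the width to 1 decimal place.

115.4°

Sort the longitudes: -149.1°, -130.8°, -129.8°, +114.8°, +118.9°, +151.9°, +155.5°, +155.8°.
Eastward gaps between consecutive values (wrapping around): 18.3°, 1.0°, 244.6°, 4.1°, 33.0°, 3.6°, 0.3°, 55.1°.
Largest gap = 244.6° ⇒ minimal covering band is its complement: 360° − 244.6° = 115.4°.
Band runs from +114.8° eastward to -129.8°, crossing the antimeridian.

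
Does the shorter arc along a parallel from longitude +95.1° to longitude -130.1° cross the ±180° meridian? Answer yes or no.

Naïve |-130.1 − 95.1| = 225.2° > 180°, so the shorter arc goes the other way round — across 180°.
Signed shortest Δλ = ((-130.1 − 95.1 + 180) mod 360) − 180 = 134.8°.
Going east by 134.8° from +95.1° passes through 180° before reaching -130.1°.

Yes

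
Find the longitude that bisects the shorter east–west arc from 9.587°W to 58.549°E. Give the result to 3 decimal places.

Signed shortest Δλ from -9.587° to +58.549° is +68.136°.
Midpoint longitude = -9.587° + (+68.136°)/2 = -9.587° + 34.068° = +24.481°.

24.481°E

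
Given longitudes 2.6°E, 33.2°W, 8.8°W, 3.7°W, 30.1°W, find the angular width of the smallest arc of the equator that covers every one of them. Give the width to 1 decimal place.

35.8°

Sort the longitudes: -33.2°, -30.1°, -8.8°, -3.7°, +2.6°.
Eastward gaps between consecutive values (wrapping around): 3.1°, 21.3°, 5.1°, 6.3°, 324.2°.
Largest gap = 324.2° ⇒ minimal covering band is its complement: 360° − 324.2° = 35.8°.
Band runs from -33.2° eastward to +2.6°.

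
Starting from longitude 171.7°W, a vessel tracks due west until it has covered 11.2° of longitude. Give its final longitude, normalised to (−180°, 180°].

177.1°E

Start at -171.7°; shift −11.2° → -182.9°.
-182.9° lies outside (−180°, 180°]; add 360° → +177.1°.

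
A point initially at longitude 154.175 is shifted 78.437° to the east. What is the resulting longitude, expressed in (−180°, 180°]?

Start at +154.175°; shift +78.437° → +232.612°.
+232.612° lies outside (−180°, 180°]; subtract 360° → -127.388°.

-127.388°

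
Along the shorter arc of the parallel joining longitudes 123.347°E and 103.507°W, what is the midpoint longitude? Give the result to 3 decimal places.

Signed shortest Δλ from +123.347° to -103.507° is +133.146°.
Midpoint longitude = +123.347° + (+133.146°)/2 = +123.347° + 66.573° = +189.920°.
Normalise into (−180°, 180°]: -170.080°.
(The naïve average (+123.347 + -103.507)/2 = 9.92° is on the wrong side of the globe.)

170.080°W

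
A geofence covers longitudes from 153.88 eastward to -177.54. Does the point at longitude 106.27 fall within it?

No

Band width going east from +153.88° to -177.54°: ((-177.54 − 153.88) mod 360) = 28.58°.
Offset of +106.27° east of the west edge: ((106.27 − 153.88) mod 360) = 312.39°.
312.39° > 28.58° ⇒ outside.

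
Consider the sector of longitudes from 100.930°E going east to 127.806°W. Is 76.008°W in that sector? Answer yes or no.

No

Band width going east from +100.930° to -127.806°: ((-127.806 − 100.930) mod 360) = 131.264°.
Offset of -76.008° east of the west edge: ((-76.008 − 100.930) mod 360) = 183.062°.
183.062° > 131.264° ⇒ outside.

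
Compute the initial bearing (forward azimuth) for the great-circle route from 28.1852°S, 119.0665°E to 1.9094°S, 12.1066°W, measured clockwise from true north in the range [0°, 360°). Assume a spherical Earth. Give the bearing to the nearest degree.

246°

Δλ = -12.1066 − 119.0665 = -131.1731°.
θ = atan2( sin Δλ · cos φ₂ , cos φ₁ · sin φ₂ − sin φ₁ · cos φ₂ · cos Δλ )
  = atan2(-0.75231, -0.34014) = -114.329° → normalised to [0°, 360°): 245.671°.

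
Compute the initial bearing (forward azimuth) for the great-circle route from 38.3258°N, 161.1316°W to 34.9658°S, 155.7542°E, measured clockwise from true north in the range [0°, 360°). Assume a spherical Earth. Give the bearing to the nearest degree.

214°

Δλ = 155.7542 − -161.1316 = 316.8858°; wrapped into (−180°, 180°]: -43.1142°.
θ = atan2( sin Δλ · cos φ₂ , cos φ₁ · sin φ₂ − sin φ₁ · cos φ₂ · cos Δλ )
  = atan2(-0.56009, -0.82056) = -145.684° → normalised to [0°, 360°): 214.316°.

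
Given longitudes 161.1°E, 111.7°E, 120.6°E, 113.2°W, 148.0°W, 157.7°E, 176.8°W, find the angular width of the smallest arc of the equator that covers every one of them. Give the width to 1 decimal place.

135.1°

Sort the longitudes: -176.8°, -148.0°, -113.2°, +111.7°, +120.6°, +157.7°, +161.1°.
Eastward gaps between consecutive values (wrapping around): 28.8°, 34.8°, 224.9°, 8.9°, 37.1°, 3.4°, 22.1°.
Largest gap = 224.9° ⇒ minimal covering band is its complement: 360° − 224.9° = 135.1°.
Band runs from +111.7° eastward to -113.2°, crossing the antimeridian.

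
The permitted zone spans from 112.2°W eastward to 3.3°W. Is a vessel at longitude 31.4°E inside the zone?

Band width going east from -112.2° to -3.3°: ((-3.3 − -112.2) mod 360) = 108.9°.
Offset of +31.4° east of the west edge: ((31.4 − -112.2) mod 360) = 143.6°.
143.6° > 108.9° ⇒ outside.

No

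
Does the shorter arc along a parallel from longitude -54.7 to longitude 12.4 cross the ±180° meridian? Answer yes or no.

No

Signed shortest Δλ = ((12.4 − -54.7 + 180) mod 360) − 180 = 67.1°.
Going east by 67.1° from -54.7° reaches +12.4° without touching 180°.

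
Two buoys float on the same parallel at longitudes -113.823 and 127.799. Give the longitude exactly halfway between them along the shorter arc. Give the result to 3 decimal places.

Signed shortest Δλ from -113.823° to +127.799° is -118.378°.
Midpoint longitude = -113.823° + (-118.378°)/2 = -113.823° − 59.189° = -173.012°.
(The naïve average (-113.823 + +127.799)/2 = 6.988° is on the wrong side of the globe.)

-173.012°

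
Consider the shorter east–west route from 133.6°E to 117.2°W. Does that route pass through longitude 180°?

Naïve |-117.2 − 133.6| = 250.8° > 180°, so the shorter arc goes the other way round — across 180°.
Signed shortest Δλ = ((-117.2 − 133.6 + 180) mod 360) − 180 = 109.2°.
Going east by 109.2° from +133.6° passes through 180° before reaching -117.2°.

Yes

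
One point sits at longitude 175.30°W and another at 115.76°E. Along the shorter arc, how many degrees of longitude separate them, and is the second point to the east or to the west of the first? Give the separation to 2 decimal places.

68.94° west

Raw difference: 115.76 − -175.30 = 291.06°.
Normalise into (−180°, 180°]: 291.06° − 360° = -68.94°.
Negative ⇒ the second point lies to the west; separation 68.94°.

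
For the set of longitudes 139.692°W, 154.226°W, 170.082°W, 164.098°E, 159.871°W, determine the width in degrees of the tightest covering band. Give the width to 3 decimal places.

56.210°

Sort the longitudes: -170.082°, -159.871°, -154.226°, -139.692°, +164.098°.
Eastward gaps between consecutive values (wrapping around): 10.211°, 5.645°, 14.534°, 303.790°, 25.820°.
Largest gap = 303.790° ⇒ minimal covering band is its complement: 360° − 303.790° = 56.210°.
Band runs from +164.098° eastward to -139.692°, crossing the antimeridian.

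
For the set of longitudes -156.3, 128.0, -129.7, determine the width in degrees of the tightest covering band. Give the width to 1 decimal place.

Sort the longitudes: -156.3°, -129.7°, +128.0°.
Eastward gaps between consecutive values (wrapping around): 26.6°, 257.7°, 75.7°.
Largest gap = 257.7° ⇒ minimal covering band is its complement: 360° − 257.7° = 102.3°.
Band runs from +128.0° eastward to -129.7°, crossing the antimeridian.

102.3°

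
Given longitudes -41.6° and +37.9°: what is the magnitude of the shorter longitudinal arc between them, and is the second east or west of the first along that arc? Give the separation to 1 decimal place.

79.5° east

Raw difference: 37.9 − -41.6 = 79.5°.
Normalise into (−180°, 180°]: 79.5° stays 79.5°.
Positive ⇒ the second point lies to the east; separation 79.5°.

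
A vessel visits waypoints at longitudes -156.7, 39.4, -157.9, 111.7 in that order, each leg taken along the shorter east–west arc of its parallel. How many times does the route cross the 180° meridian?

3

Leg 1: -156.7° → +39.4°, shortest Δλ = -163.9° (west) — crosses 180°.
Leg 2: +39.4° → -157.9°, shortest Δλ = 162.7° (east) — crosses 180°.
Leg 3: -157.9° → +111.7°, shortest Δλ = -90.4° (west) — crosses 180°.
Total crossings: 3.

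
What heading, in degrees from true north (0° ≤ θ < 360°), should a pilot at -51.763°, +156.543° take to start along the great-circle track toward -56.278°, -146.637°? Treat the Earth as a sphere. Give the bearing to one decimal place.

120.7°

Δλ = -146.637 − 156.543 = -303.180°; wrapped into (−180°, 180°]: 56.820°.
θ = atan2( sin Δλ · cos φ₂ , cos φ₁ · sin φ₂ − sin φ₁ · cos φ₂ · cos Δλ )
  = atan2(0.46465, -0.27614) = 120.723° → normalised to [0°, 360°): 120.723°.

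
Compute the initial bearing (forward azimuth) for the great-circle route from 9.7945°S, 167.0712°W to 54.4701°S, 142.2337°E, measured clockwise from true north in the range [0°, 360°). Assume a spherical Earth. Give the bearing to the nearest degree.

211°

Δλ = 142.2337 − -167.0712 = 309.3049°; wrapped into (−180°, 180°]: -50.6951°.
θ = atan2( sin Δλ · cos φ₂ , cos φ₁ · sin φ₂ − sin φ₁ · cos φ₂ · cos Δλ )
  = atan2(-0.44967, -0.73933) = -148.692° → normalised to [0°, 360°): 211.308°.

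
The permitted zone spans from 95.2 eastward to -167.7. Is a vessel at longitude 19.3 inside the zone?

No

Band width going east from +95.2° to -167.7°: ((-167.7 − 95.2) mod 360) = 97.1°.
Offset of +19.3° east of the west edge: ((19.3 − 95.2) mod 360) = 284.1°.
284.1° > 97.1° ⇒ outside.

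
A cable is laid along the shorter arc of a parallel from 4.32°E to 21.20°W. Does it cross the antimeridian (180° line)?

No

Signed shortest Δλ = ((-21.20 − 4.32 + 180) mod 360) − 180 = -25.52°.
Going west by 25.52° from +4.32° reaches -21.20° without touching 180°.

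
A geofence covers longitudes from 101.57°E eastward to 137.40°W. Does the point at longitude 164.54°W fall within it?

Band width going east from +101.57° to -137.40°: ((-137.40 − 101.57) mod 360) = 121.03°.
Offset of -164.54° east of the west edge: ((-164.54 − 101.57) mod 360) = 93.89°.
93.89° ≤ 121.03° ⇒ inside.

Yes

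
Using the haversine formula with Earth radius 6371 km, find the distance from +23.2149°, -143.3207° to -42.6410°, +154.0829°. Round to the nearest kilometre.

9726 km

Δλ = 154.0829 − -143.3207 = 297.4036°; wrapped into (−180°, 180°]: -62.5964°.
Δφ = -42.6410 − 23.2149 = -65.8559°.
a = sin²(Δφ/2) + cos φ₁ · cos φ₂ · sin²(Δλ/2) = 0.477931.
c = 2·atan2(√a, √(1−a)) = 1.52664 rad → d = 6371·c ≈ 9726.25 km.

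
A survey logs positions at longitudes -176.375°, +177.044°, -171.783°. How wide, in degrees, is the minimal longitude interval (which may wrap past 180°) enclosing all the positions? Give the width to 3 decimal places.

11.173°

Sort the longitudes: -176.375°, -171.783°, +177.044°.
Eastward gaps between consecutive values (wrapping around): 4.592°, 348.827°, 6.581°.
Largest gap = 348.827° ⇒ minimal covering band is its complement: 360° − 348.827° = 11.173°.
Band runs from +177.044° eastward to -171.783°, crossing the antimeridian.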